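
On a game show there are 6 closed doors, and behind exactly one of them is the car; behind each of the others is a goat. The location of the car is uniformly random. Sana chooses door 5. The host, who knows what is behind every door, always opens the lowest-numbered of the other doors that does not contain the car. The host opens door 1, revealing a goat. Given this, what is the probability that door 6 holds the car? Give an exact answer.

Condition on the true location of the car.
If it is behind door 1 (prior 1/6): the host opened door 1, so this case is ruled out; weight (1/6)·0 = 0.
If it is behind any of doors 2, 3, 4, 5, and 6 (prior 1/6 each): door 1 is the lowest-numbered option available, probability 1; weight (1/6)·1 = 1/6 each.
The weights sum to 5/6.
So P(the car behind door 6 | the host opened door 1) = (1/6) / (5/6) = 1/5.

1/5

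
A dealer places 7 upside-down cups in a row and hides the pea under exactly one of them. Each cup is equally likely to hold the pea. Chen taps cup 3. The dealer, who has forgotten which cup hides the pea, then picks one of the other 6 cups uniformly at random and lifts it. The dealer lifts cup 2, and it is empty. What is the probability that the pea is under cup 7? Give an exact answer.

1/6

Because the dealer chose which cup to lift without knowing where the pea is, the choice is independent of the prize location. Learning that cup 2 does not hold the pea simply rules out that one location and leaves the remaining 6 cups still equally likely by symmetry.
So P(the pea under cup 7) = 1/6.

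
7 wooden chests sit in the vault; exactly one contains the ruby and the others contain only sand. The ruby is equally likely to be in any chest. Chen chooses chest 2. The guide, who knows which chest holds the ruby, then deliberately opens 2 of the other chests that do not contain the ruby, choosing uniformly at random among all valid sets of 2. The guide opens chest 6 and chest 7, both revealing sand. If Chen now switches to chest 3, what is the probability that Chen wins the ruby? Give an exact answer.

3/14

Apply Bayes' rule, conditioning on where the ruby actually is.
If it is in any of chests 1, 3, 4, and 5 (prior 1/7 each): the guide has 10 equally likely choices, so probability 1/10; weight (1/7)·(1/10) = 1/70 each.
If it is in chest 2 (prior 1/7): the guide has 15 equally likely choices, so probability 1/15; weight (1/7)·(1/15) = 1/105.
If it is in either of chests 6 and 7 (prior 1/7 each): that chest was opened and seen not to hold the prize — ruled out; weight (1/7)·0 = 0 each.
The weights sum to 1/15.
So P(the ruby in chest 3 | the guide opened chest 6 and chest 7) = (1/70) / (1/15) = 3/14.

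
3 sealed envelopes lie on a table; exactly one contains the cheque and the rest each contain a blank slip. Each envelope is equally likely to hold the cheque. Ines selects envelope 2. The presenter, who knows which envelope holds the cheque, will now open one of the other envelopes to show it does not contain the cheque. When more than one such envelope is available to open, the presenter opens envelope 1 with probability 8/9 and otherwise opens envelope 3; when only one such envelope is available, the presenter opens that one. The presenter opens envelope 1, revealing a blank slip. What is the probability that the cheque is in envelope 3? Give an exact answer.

Consider each possible location of the cheque in turn.
If it is in envelope 1 (prior 1/3): the presenter opened envelope 1, so this case is ruled out; weight (1/3)·0 = 0.
If it is in envelope 2 (prior 1/3): envelope 1 is available, opened with probability 8/9; weight (1/3)·(8/9) = 8/27.
If it is in envelope 3 (prior 1/3): only envelope 1 is available, probability 1; weight (1/3)·1 = 1/3.
The weights sum to 17/27.
So P(the cheque in envelope 3 | the presenter opened envelope 1) = (1/3) / (17/27) = 9/17.

9/17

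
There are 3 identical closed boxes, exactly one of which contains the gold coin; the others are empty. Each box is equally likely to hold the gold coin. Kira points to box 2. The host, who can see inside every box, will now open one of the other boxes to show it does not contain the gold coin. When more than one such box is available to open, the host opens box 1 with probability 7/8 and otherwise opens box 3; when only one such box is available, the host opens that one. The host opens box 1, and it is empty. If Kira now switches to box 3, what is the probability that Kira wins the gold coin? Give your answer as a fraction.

Consider each possible location of the gold coin in turn.
If it is in box 1 (prior 1/3): the host opened box 1, so this case is ruled out; weight (1/3)·0 = 0.
If it is in box 2 (prior 1/3): box 1 is available, opened with probability 7/8; weight (1/3)·(7/8) = 7/24.
If it is in box 3 (prior 1/3): only box 1 is available, probability 1; weight (1/3)·1 = 1/3.
The weights sum to 5/8.
So P(the gold coin in box 3 | the host opened box 1) = (1/3) / (5/8) = 8/15.

8/15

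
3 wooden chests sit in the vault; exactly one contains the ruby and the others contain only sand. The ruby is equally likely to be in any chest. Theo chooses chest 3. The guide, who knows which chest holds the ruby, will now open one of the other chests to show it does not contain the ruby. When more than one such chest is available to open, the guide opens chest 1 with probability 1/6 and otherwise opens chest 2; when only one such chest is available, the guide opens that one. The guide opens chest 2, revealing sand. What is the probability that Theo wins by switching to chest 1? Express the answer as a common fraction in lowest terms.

6/11

Consider each possible location of the ruby in turn.
If it is in chest 1 (prior 1/3): only chest 2 is available, probability 1; weight (1/3)·1 = 1/3.
If it is in chest 2 (prior 1/3): the guide opened chest 2, so this case is ruled out; weight (1/3)·0 = 0.
If it is in chest 3 (prior 1/3): chest 1 is available but not opened, probability 5/6; weight (1/3)·(5/6) = 5/18.
The weights sum to 11/18.
So P(the ruby in chest 1 | the guide opened chest 2) = (1/3) / (11/18) = 6/11.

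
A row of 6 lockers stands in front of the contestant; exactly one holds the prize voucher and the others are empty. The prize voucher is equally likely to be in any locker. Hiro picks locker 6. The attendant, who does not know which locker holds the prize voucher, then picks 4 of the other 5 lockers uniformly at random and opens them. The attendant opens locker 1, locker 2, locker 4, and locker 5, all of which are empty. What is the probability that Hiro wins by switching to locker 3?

1/2

Because the attendant chose which lockers to open without knowing where the prize voucher is, the choice is independent of the prize location. Learning that none of the 4 opened lockers holds the prize voucher simply rules out those 4 locations and leaves the remaining 2 lockers still equally likely by symmetry.
So P(the prize voucher in locker 3) = 1/2.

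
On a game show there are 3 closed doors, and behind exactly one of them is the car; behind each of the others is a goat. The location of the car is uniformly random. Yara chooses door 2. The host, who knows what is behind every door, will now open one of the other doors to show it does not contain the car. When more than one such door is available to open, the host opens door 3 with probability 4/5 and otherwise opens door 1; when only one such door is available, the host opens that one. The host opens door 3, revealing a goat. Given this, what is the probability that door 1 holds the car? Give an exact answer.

5/9

Apply Bayes' rule, conditioning on where the car actually is.
If it is behind door 1 (prior 1/3): only door 3 is available, probability 1; weight (1/3)·1 = 1/3.
If it is behind door 2 (prior 1/3): door 3 is available, opened with probability 4/5; weight (1/3)·(4/5) = 4/15.
If it is behind door 3 (prior 1/3): the host opened door 3, so this case is ruled out; weight (1/3)·0 = 0.
The weights sum to 3/5.
So P(the car behind door 1 | the host opened door 3) = (1/3) / (3/5) = 5/9.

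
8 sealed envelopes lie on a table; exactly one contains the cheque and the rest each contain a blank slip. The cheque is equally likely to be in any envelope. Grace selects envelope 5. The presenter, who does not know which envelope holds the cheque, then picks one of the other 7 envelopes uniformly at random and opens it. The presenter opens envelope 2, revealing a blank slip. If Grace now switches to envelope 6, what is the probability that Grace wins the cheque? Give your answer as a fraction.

Because the presenter chose which envelope to open without knowing where the cheque is, the choice is independent of the prize location. Learning that envelope 2 does not hold the cheque simply rules out that one location and leaves the remaining 7 envelopes still equally likely by symmetry.
So P(the cheque in envelope 6) = 1/7.

1/7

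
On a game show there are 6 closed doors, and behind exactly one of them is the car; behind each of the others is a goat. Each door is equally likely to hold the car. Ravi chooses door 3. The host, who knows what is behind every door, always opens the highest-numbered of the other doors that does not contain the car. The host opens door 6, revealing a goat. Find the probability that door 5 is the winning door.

1/5

Condition on the true location of the car.
If it is behind any of doors 1, 2, 3, 4, and 5 (prior 1/6 each): door 6 is the highest-numbered option available, probability 1; weight (1/6)·1 = 1/6 each.
If it is behind door 6 (prior 1/6): the host opened door 6, so this case is ruled out; weight (1/6)·0 = 0.
The weights sum to 5/6.
So P(the car behind door 5 | the host opened door 6) = (1/6) / (5/6) = 1/5.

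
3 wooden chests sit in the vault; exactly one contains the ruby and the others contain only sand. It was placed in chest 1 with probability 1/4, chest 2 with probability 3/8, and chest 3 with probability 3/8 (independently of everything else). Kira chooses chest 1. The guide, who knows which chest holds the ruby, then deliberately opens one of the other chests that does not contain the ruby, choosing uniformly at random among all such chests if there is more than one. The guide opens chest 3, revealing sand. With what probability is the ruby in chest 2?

3/4

Consider each possible location of the ruby in turn.
If it is in chest 1 (prior 1/4): the guide has 2 equally likely choices, so probability 1/2; weight (1/4)·(1/2) = 1/8.
If it is in chest 2 (prior 3/8): the guide has no choice, probability 1; weight (3/8)·1 = 3/8.
If it is in chest 3 (prior 3/8): the guide opened chest 3, so this case is ruled out; weight (3/8)·0 = 0.
The weights sum to 1/2.
So P(the ruby in chest 2 | the guide opened chest 3) = (3/8) / (1/2) = 3/4.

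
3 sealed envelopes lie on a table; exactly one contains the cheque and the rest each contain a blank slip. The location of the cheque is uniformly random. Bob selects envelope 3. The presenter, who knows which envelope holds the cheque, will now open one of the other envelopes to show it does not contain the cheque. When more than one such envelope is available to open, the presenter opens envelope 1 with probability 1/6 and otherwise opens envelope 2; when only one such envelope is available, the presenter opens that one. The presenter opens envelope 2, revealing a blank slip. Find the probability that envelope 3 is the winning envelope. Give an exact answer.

Apply Bayes' rule, conditioning on where the cheque actually is.
If it is in envelope 1 (prior 1/3): only envelope 2 is available, probability 1; weight (1/3)·1 = 1/3.
If it is in envelope 2 (prior 1/3): the presenter opened envelope 2, so this case is ruled out; weight (1/3)·0 = 0.
If it is in envelope 3 (prior 1/3): envelope 1 is available but not opened, probability 5/6; weight (1/3)·(5/6) = 5/18.
The weights sum to 11/18.
So P(the cheque in envelope 3 | the presenter opened envelope 2) = (5/18) / (11/18) = 5/11.

5/11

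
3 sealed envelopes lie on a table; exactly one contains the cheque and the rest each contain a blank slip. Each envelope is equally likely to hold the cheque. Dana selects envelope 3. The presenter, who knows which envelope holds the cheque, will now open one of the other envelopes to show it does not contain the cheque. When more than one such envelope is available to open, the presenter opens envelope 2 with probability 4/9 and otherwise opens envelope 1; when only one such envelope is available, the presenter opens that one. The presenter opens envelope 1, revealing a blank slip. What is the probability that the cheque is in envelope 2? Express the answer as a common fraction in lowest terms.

Condition on the true location of the cheque.
If it is in envelope 1 (prior 1/3): the presenter opened envelope 1, so this case is ruled out; weight (1/3)·0 = 0.
If it is in envelope 2 (prior 1/3): only envelope 1 is available, probability 1; weight (1/3)·1 = 1/3.
If it is in envelope 3 (prior 1/3): envelope 2 is available but not opened, probability 5/9; weight (1/3)·(5/9) = 5/27.
The weights sum to 14/27.
So P(the cheque in envelope 2 | the presenter opened envelope 1) = (1/3) / (14/27) = 9/14.

9/14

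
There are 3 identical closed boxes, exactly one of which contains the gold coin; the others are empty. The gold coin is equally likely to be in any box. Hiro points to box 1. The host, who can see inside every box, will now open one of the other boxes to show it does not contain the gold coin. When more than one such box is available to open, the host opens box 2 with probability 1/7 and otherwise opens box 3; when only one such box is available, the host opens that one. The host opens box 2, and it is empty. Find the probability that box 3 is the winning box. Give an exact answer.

7/8

Apply Bayes' rule, conditioning on where the gold coin actually is.
If it is in box 1 (prior 1/3): box 2 is available, opened with probability 1/7; weight (1/3)·(1/7) = 1/21.
If it is in box 2 (prior 1/3): the host opened box 2, so this case is ruled out; weight (1/3)·0 = 0.
If it is in box 3 (prior 1/3): only box 2 is available, probability 1; weight (1/3)·1 = 1/3.
The weights sum to 8/21.
So P(the gold coin in box 3 | the host opened box 2) = (1/3) / (8/21) = 7/8.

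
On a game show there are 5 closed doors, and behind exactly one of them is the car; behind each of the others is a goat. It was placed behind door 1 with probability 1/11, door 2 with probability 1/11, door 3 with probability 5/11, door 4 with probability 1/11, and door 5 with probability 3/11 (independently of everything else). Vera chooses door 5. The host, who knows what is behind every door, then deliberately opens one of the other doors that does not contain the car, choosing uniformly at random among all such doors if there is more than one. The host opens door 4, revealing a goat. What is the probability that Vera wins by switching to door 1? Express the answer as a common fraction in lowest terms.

Consider each possible location of the car in turn.
If it is behind either of doors 1 and 2 (prior 1/11 each): the host has 3 equally likely choices, so probability 1/3; weight (1/11)·(1/3) = 1/33 each.
If it is behind door 3 (prior 5/11): the host has 3 equally likely choices, so probability 1/3; weight (5/11)·(1/3) = 5/33.
If it is behind door 4 (prior 1/11): the host opened door 4, so this case is ruled out; weight (1/11)·0 = 0.
If it is behind door 5 (prior 3/11): the host has 4 equally likely choices, so probability 1/4; weight (3/11)·(1/4) = 3/44.
The weights sum to 37/132.
So P(the car behind door 1 | the host opened door 4) = (1/33) / (37/132) = 4/37.

4/37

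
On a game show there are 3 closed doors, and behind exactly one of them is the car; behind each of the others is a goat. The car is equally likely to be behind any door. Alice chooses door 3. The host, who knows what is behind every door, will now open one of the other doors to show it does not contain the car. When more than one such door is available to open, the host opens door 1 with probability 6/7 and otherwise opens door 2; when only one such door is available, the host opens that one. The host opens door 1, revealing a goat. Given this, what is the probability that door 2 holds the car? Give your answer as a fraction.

Apply Bayes' rule, conditioning on where the car actually is.
If it is behind door 1 (prior 1/3): the host opened door 1, so this case is ruled out; weight (1/3)·0 = 0.
If it is behind door 2 (prior 1/3): only door 1 is available, probability 1; weight (1/3)·1 = 1/3.
If it is behind door 3 (prior 1/3): door 1 is available, opened with probability 6/7; weight (1/3)·(6/7) = 2/7.
The weights sum to 13/21.
So P(the car behind door 2 | the host opened door 1) = (1/3) / (13/21) = 7/13.

7/13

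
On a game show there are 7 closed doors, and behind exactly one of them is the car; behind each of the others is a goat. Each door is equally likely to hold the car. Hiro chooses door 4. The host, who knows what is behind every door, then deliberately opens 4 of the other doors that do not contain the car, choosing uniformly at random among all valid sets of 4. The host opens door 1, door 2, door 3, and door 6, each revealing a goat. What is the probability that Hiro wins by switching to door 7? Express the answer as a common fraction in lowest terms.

Condition on the true location of the car.
If it is behind any of doors 1, 2, 3, and 6 (prior 1/7 each): that door was opened and seen not to hold the prize — ruled out; weight (1/7)·0 = 0 each.
If it is behind door 4 (prior 1/7): the host has 15 equally likely choices, so probability 1/15; weight (1/7)·(1/15) = 1/105.
If it is behind either of doors 5 and 7 (prior 1/7 each): the host has 5 equally likely choices, so probability 1/5; weight (1/7)·(1/5) = 1/35 each.
The weights sum to 1/15.
So P(the car behind door 7 | the host opened door 1, door 2, door 3, and door 6) = (1/35) / (1/15) = 3/7.

3/7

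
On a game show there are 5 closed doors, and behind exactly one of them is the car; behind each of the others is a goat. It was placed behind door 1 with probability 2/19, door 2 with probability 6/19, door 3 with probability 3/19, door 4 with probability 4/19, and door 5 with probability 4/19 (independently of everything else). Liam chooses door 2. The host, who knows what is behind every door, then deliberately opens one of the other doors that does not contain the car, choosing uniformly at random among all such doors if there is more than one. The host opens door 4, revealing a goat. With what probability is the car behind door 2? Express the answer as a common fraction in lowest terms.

1/3

Apply Bayes' rule, conditioning on where the car actually is.
If it is behind door 1 (prior 2/19): the host has 3 equally likely choices, so probability 1/3; weight (2/19)·(1/3) = 2/57.
If it is behind door 2 (prior 6/19): the host has 4 equally likely choices, so probability 1/4; weight (6/19)·(1/4) = 3/38.
If it is behind door 3 (prior 3/19): the host has 3 equally likely choices, so probability 1/3; weight (3/19)·(1/3) = 1/19.
If it is behind door 4 (prior 4/19): the host opened door 4, so this case is ruled out; weight (4/19)·0 = 0.
If it is behind door 5 (prior 4/19): the host has 3 equally likely choices, so probability 1/3; weight (4/19)·(1/3) = 4/57.
The weights sum to 9/38.
So P(the car behind door 2 | the host opened door 4) = (3/38) / (9/38) = 1/3.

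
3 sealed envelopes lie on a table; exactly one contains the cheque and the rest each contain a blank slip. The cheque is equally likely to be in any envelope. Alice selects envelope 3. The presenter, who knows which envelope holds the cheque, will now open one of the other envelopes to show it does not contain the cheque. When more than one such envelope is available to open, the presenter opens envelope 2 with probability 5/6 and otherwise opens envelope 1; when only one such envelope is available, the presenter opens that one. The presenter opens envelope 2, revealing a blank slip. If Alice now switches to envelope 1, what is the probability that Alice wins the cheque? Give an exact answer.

Consider each possible location of the cheque in turn.
If it is in envelope 1 (prior 1/3): only envelope 2 is available, probability 1; weight (1/3)·1 = 1/3.
If it is in envelope 2 (prior 1/3): the presenter opened envelope 2, so this case is ruled out; weight (1/3)·0 = 0.
If it is in envelope 3 (prior 1/3): envelope 2 is available, opened with probability 5/6; weight (1/3)·(5/6) = 5/18.
The weights sum to 11/18.
So P(the cheque in envelope 1 | the presenter opened envelope 2) = (1/3) / (11/18) = 6/11.

6/11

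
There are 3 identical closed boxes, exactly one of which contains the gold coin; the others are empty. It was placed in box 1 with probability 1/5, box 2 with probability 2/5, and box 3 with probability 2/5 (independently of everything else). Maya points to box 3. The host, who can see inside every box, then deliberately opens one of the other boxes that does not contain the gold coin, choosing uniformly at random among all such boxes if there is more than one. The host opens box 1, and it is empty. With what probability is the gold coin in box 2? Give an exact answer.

Condition on the true location of the gold coin.
If it is in box 1 (prior 1/5): the host opened box 1, so this case is ruled out; weight (1/5)·0 = 0.
If it is in box 2 (prior 2/5): the host has no choice, probability 1; weight (2/5)·1 = 2/5.
If it is in box 3 (prior 2/5): the host has 2 equally likely choices, so probability 1/2; weight (2/5)·(1/2) = 1/5.
The weights sum to 3/5.
So P(the gold coin in box 2 | the host opened box 1) = (2/5) / (3/5) = 2/3.

2/3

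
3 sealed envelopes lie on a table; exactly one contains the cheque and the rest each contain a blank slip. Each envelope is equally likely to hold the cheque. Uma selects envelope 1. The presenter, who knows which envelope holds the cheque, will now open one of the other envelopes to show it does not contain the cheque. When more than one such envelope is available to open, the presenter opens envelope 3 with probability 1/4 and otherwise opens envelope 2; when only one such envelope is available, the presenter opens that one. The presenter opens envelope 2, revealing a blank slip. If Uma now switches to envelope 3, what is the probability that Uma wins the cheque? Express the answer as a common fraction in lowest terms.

Apply Bayes' rule, conditioning on where the cheque actually is.
If it is in envelope 1 (prior 1/3): envelope 3 is available but not opened, probability 3/4; weight (1/3)·(3/4) = 1/4.
If it is in envelope 2 (prior 1/3): the presenter opened envelope 2, so this case is ruled out; weight (1/3)·0 = 0.
If it is in envelope 3 (prior 1/3): only envelope 2 is available, probability 1; weight (1/3)·1 = 1/3.
The weights sum to 7/12.
So P(the cheque in envelope 3 | the presenter opened envelope 2) = (1/3) / (7/12) = 4/7.

4/7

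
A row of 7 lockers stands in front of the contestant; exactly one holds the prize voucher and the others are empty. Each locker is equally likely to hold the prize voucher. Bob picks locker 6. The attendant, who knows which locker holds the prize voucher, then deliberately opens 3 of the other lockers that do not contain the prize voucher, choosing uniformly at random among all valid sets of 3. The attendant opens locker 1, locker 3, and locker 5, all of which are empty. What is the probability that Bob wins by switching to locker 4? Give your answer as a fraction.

Apply Bayes' rule, conditioning on where the prize voucher actually is.
If it is in any of lockers 1, 3, and 5 (prior 1/7 each): that locker was opened and seen not to hold the prize — ruled out; weight (1/7)·0 = 0 each.
If it is in any of lockers 2, 4, and 7 (prior 1/7 each): the attendant has 10 equally likely choices, so probability 1/10; weight (1/7)·(1/10) = 1/70 each.
If it is in locker 6 (prior 1/7): the attendant has 20 equally likely choices, so probability 1/20; weight (1/7)·(1/20) = 1/140.
The weights sum to 1/20.
So P(the prize voucher in locker 4 | the attendant opened locker 1, locker 3, and locker 5) = (1/70) / (1/20) = 2/7.

2/7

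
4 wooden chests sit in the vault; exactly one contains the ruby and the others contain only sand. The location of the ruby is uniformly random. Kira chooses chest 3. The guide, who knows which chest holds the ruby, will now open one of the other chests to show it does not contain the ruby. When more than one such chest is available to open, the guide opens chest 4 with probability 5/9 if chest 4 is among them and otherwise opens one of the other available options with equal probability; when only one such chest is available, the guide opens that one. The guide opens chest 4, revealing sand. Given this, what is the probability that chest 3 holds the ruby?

1/3

Consider each possible location of the ruby in turn.
If it is in any of chests 1, 2, and 3 (prior 1/4 each): chest 4 is available, opened with probability 5/9; weight (1/4)·(5/9) = 5/36 each.
If it is in chest 4 (prior 1/4): the guide opened chest 4, so this case is ruled out; weight (1/4)·0 = 0.
The weights sum to 5/12.
So P(the ruby in chest 3 | the guide opened chest 4) = (5/36) / (5/12) = 1/3.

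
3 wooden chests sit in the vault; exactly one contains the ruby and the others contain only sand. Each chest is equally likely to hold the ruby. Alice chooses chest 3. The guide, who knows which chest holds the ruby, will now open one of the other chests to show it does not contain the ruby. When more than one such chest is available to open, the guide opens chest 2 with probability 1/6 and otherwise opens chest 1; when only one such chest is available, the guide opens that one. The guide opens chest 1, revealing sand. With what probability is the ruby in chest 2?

Consider each possible location of the ruby in turn.
If it is in chest 1 (prior 1/3): the guide opened chest 1, so this case is ruled out; weight (1/3)·0 = 0.
If it is in chest 2 (prior 1/3): only chest 1 is available, probability 1; weight (1/3)·1 = 1/3.
If it is in chest 3 (prior 1/3): chest 2 is available but not opened, probability 5/6; weight (1/3)·(5/6) = 5/18.
The weights sum to 11/18.
So P(the ruby in chest 2 | the guide opened chest 1) = (1/3) / (11/18) = 6/11.

6/11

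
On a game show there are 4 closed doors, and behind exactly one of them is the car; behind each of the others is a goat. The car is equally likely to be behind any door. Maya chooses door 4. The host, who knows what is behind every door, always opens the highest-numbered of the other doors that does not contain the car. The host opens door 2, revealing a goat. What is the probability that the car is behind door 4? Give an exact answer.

Condition on the true location of the car.
If it is behind either of doors 1 and 4 (prior 1/4 each): the host would have opened door 3 instead, probability 0; weight (1/4)·0 = 0 each.
If it is behind door 2 (prior 1/4): the host opened door 2, so this case is ruled out; weight (1/4)·0 = 0.
If it is behind door 3 (prior 1/4): door 2 is the highest-numbered option available, probability 1; weight (1/4)·1 = 1/4.
The weights sum to 1/4.
So P(the car behind door 4 | the host opened door 2) = 0 / (1/4) = 0.

0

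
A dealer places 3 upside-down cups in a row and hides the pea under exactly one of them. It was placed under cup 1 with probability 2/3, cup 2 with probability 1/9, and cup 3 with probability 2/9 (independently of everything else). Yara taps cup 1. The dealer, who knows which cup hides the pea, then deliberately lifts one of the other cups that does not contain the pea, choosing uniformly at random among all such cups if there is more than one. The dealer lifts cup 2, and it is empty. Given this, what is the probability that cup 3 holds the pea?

Consider each possible location of the pea in turn.
If it is under cup 1 (prior 2/3): the dealer has 2 equally likely choices, so probability 1/2; weight (2/3)·(1/2) = 1/3.
If it is under cup 2 (prior 1/9): the dealer opened cup 2, so this case is ruled out; weight (1/9)·0 = 0.
If it is under cup 3 (prior 2/9): the dealer has no choice, probability 1; weight (2/9)·1 = 2/9.
The weights sum to 5/9.
So P(the pea under cup 3 | the dealer opened cup 2) = (2/9) / (5/9) = 2/5.

2/5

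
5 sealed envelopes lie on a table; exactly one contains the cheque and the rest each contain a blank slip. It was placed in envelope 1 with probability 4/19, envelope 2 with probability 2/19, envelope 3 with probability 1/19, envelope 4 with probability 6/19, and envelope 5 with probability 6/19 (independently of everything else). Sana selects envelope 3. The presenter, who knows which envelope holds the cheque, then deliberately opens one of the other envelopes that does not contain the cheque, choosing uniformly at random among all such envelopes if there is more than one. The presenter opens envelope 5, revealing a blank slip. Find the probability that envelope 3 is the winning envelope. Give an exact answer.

1/17

Apply Bayes' rule, conditioning on where the cheque actually is.
If it is in envelope 1 (prior 4/19): the presenter has 3 equally likely choices, so probability 1/3; weight (4/19)·(1/3) = 4/57.
If it is in envelope 2 (prior 2/19): the presenter has 3 equally likely choices, so probability 1/3; weight (2/19)·(1/3) = 2/57.
If it is in envelope 3 (prior 1/19): the presenter has 4 equally likely choices, so probability 1/4; weight (1/19)·(1/4) = 1/76.
If it is in envelope 4 (prior 6/19): the presenter has 3 equally likely choices, so probability 1/3; weight (6/19)·(1/3) = 2/19.
If it is in envelope 5 (prior 6/19): the presenter opened envelope 5, so this case is ruled out; weight (6/19)·0 = 0.
The weights sum to 17/76.
So P(the cheque in envelope 3 | the presenter opened envelope 5) = (1/76) / (17/76) = 1/17.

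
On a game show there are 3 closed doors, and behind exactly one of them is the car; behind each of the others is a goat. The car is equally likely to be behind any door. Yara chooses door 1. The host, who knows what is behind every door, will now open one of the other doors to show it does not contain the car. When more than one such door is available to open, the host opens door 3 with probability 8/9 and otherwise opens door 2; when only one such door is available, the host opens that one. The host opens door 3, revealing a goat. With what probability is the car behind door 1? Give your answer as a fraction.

Condition on the true location of the car.
If it is behind door 1 (prior 1/3): door 3 is available, opened with probability 8/9; weight (1/3)·(8/9) = 8/27.
If it is behind door 2 (prior 1/3): only door 3 is available, probability 1; weight (1/3)·1 = 1/3.
If it is behind door 3 (prior 1/3): the host opened door 3, so this case is ruled out; weight (1/3)·0 = 0.
The weights sum to 17/27.
So P(the car behind door 1 | the host opened door 3) = (8/27) / (17/27) = 8/17.

8/17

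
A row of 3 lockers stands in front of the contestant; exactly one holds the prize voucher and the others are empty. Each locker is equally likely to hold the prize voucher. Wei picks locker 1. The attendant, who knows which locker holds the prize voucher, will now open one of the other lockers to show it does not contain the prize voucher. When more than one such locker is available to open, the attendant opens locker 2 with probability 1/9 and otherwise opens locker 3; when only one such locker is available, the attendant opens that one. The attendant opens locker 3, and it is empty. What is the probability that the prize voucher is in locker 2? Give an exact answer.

9/17

Apply Bayes' rule, conditioning on where the prize voucher actually is.
If it is in locker 1 (prior 1/3): locker 2 is available but not opened, probability 8/9; weight (1/3)·(8/9) = 8/27.
If it is in locker 2 (prior 1/3): only locker 3 is available, probability 1; weight (1/3)·1 = 1/3.
If it is in locker 3 (prior 1/3): the attendant opened locker 3, so this case is ruled out; weight (1/3)·0 = 0.
The weights sum to 17/27.
So P(the prize voucher in locker 2 | the attendant opened locker 3) = (1/3) / (17/27) = 9/17.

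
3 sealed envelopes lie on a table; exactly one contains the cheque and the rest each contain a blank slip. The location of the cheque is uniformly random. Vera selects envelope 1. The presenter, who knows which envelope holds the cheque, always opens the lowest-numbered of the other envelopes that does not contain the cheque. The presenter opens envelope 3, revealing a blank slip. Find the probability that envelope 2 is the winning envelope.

1

Condition on the true location of the cheque.
If it is in envelope 1 (prior 1/3): the presenter would have opened envelope 2 instead, probability 0; weight (1/3)·0 = 0.
If it is in envelope 2 (prior 1/3): envelope 3 is the lowest-numbered option available, probability 1; weight (1/3)·1 = 1/3.
If it is in envelope 3 (prior 1/3): the presenter opened envelope 3, so this case is ruled out; weight (1/3)·0 = 0.
The weights sum to 1/3.
So P(the cheque in envelope 2 | the presenter opened envelope 3) = (1/3) / (1/3) = 1.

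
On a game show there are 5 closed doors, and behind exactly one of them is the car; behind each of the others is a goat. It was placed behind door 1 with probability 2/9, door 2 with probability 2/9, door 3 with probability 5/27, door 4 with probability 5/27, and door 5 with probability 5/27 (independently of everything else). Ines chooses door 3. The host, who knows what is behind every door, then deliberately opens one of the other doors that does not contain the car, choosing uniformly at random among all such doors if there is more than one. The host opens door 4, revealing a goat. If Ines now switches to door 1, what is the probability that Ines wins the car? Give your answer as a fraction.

24/83

Consider each possible location of the car in turn.
If it is behind either of doors 1 and 2 (prior 2/9 each): the host has 3 equally likely choices, so probability 1/3; weight (2/9)·(1/3) = 2/27 each.
If it is behind door 3 (prior 5/27): the host has 4 equally likely choices, so probability 1/4; weight (5/27)·(1/4) = 5/108.
If it is behind door 4 (prior 5/27): the host opened door 4, so this case is ruled out; weight (5/27)·0 = 0.
If it is behind door 5 (prior 5/27): the host has 3 equally likely choices, so probability 1/3; weight (5/27)·(1/3) = 5/81.
The weights sum to 83/324.
So P(the car behind door 1 | the host opened door 4) = (2/27) / (83/324) = 24/83.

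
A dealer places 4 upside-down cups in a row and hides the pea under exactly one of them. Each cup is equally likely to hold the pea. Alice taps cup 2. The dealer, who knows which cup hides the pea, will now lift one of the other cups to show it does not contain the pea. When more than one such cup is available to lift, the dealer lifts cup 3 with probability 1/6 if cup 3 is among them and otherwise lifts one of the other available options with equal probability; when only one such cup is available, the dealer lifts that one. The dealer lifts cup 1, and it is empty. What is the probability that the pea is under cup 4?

Apply Bayes' rule, conditioning on where the pea actually is.
If it is under cup 1 (prior 1/4): the dealer opened cup 1, so this case is ruled out; weight (1/4)·0 = 0.
If it is under cup 2 (prior 1/4): cup 3 is available but not opened; cup 1 gets probability (1 − 1/6)/2 = 5/12; weight (1/4)·(5/12) = 5/48.
If it is under cup 3 (prior 1/4): cup 3 holds the prize so is unavailable; the dealer chooses uniformly among the 2 others, probability 1/2; weight (1/4)·(1/2) = 1/8.
If it is under cup 4 (prior 1/4): cup 3 is available but not opened, probability 5/6; weight (1/4)·(5/6) = 5/24.
The weights sum to 7/16.
So P(the pea under cup 4 | the dealer opened cup 1) = (5/24) / (7/16) = 10/21.

10/21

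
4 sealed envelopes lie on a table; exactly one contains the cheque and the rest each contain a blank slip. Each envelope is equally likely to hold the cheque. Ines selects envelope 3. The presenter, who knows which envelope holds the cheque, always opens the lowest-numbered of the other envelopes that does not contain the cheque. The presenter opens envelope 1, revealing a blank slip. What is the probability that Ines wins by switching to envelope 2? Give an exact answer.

1/3

Apply Bayes' rule, conditioning on where the cheque actually is.
If it is in envelope 1 (prior 1/4): the presenter opened envelope 1, so this case is ruled out; weight (1/4)·0 = 0.
If it is in any of envelopes 2, 3, and 4 (prior 1/4 each): envelope 1 is the lowest-numbered option available, probability 1; weight (1/4)·1 = 1/4 each.
The weights sum to 3/4.
So P(the cheque in envelope 2 | the presenter opened envelope 1) = (1/4) / (3/4) = 1/3.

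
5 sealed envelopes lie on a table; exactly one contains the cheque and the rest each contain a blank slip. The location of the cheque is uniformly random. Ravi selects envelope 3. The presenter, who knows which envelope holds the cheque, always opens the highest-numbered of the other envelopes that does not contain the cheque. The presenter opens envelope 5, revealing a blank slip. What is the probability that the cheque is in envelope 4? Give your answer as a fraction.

Consider each possible location of the cheque in turn.
If it is in any of envelopes 1, 2, 3, and 4 (prior 1/5 each): envelope 5 is the highest-numbered option available, probability 1; weight (1/5)·1 = 1/5 each.
If it is in envelope 5 (prior 1/5): the presenter opened envelope 5, so this case is ruled out; weight (1/5)·0 = 0.
The weights sum to 4/5.
So P(the cheque in envelope 4 | the presenter opened envelope 5) = (1/5) / (4/5) = 1/4.

1/4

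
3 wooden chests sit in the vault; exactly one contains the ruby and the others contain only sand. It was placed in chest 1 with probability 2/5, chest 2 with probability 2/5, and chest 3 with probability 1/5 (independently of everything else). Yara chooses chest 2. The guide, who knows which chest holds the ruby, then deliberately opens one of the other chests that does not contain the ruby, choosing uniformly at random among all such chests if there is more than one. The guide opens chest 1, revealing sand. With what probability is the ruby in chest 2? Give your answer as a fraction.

Apply Bayes' rule, conditioning on where the ruby actually is.
If it is in chest 1 (prior 2/5): the guide opened chest 1, so this case is ruled out; weight (2/5)·0 = 0.
If it is in chest 2 (prior 2/5): the guide has 2 equally likely choices, so probability 1/2; weight (2/5)·(1/2) = 1/5.
If it is in chest 3 (prior 1/5): the guide has no choice, probability 1; weight (1/5)·1 = 1/5.
The weights sum to 2/5.
So P(the ruby in chest 2 | the guide opened chest 1) = (1/5) / (2/5) = 1/2.

1/2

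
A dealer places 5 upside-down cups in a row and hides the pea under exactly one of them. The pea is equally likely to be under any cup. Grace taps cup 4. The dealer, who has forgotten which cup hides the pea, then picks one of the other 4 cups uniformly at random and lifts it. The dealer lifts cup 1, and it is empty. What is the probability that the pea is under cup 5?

1/4

Apply Bayes' rule, conditioning on where the pea actually is.
If it is under cup 1 (prior 1/5): the dealer opened cup 1, so this case is ruled out; weight (1/5)·0 = 0.
If it is under any of cups 2, 3, 4, and 5 (prior 1/5 each): the dealer picks cup 1 with probability 1/4 regardless, and it is not the prize; weight (1/5)·(1/4) = 1/20 each.
The weights sum to 1/5.
So P(the pea under cup 5 | the dealer opened cup 1) = (1/20) / (1/5) = 1/4.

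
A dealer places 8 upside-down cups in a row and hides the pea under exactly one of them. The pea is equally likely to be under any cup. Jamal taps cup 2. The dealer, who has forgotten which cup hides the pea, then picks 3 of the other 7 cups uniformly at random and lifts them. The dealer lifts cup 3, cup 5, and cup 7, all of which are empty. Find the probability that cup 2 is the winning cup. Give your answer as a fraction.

1/5

Because the dealer chose which cups to lift without knowing where the pea is, the choice is independent of the prize location. Learning that none of the 3 opened cups holds the pea simply rules out those 3 locations and leaves the remaining 5 cups still equally likely by symmetry.
So P(the pea under cup 2) = 1/5.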